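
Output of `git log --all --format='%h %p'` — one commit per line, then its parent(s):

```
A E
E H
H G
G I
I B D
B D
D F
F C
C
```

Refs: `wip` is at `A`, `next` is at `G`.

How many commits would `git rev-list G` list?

Walking parent pointers from G: reachable set = {B, C, D, F, G, I}.
That is 6 commits.

6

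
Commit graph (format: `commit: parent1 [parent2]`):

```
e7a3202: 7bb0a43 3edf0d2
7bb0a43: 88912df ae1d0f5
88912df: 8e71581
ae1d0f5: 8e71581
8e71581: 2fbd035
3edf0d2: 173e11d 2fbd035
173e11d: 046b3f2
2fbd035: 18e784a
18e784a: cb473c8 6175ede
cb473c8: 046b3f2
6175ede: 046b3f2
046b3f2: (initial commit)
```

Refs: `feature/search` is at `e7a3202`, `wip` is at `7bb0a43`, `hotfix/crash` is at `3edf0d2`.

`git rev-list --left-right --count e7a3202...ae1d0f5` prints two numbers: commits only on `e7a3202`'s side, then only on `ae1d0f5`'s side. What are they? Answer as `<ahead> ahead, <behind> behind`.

5 ahead, 0 behind

Reachable from e7a3202: {046b3f2, 173e11d, 18e784a, 2fbd035, 3edf0d2, 6175ede, 7bb0a43, 88912df, 8e71581, ae1d0f5, cb473c8, e7a3202}.
Reachable from ae1d0f5: {046b3f2, 18e784a, 2fbd035, 6175ede, 8e71581, ae1d0f5, cb473c8}.
Only in e7a3202's history (ahead): {173e11d, 3edf0d2, 7bb0a43, 88912df, e7a3202} — 5.
Only in ae1d0f5's history (behind): {} — 0.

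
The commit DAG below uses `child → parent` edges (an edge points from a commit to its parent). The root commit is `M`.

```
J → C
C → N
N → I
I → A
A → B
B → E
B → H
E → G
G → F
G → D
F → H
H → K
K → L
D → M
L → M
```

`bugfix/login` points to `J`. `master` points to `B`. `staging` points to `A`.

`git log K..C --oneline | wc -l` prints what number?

Reachable from C: {A, B, C, D, E, F, G, H, I, K, L, M, N}.
Reachable from K: {K, L, M}.
In C's history but not K's: {A, B, C, D, E, F, G, H, I, N} — 10 commits.

10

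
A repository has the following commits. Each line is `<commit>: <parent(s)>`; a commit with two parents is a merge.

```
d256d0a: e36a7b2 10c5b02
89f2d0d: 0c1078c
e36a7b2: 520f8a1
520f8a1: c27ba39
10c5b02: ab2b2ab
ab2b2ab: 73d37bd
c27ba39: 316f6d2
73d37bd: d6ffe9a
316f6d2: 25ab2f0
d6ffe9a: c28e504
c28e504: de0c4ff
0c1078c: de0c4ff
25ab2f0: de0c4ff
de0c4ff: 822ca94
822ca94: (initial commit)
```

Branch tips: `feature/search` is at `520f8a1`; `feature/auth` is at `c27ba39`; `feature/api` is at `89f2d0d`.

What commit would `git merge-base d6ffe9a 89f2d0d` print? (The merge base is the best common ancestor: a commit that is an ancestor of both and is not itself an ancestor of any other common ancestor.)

de0c4ff

Ancestors of d6ffe9a: {822ca94, c28e504, d6ffe9a, de0c4ff}.
Ancestors of 89f2d0d: {0c1078c, 822ca94, 89f2d0d, de0c4ff}.
Common ancestors: {822ca94, de0c4ff}.
Among these, de0c4ff is not an ancestor of any other common ancestor — it is the merge base.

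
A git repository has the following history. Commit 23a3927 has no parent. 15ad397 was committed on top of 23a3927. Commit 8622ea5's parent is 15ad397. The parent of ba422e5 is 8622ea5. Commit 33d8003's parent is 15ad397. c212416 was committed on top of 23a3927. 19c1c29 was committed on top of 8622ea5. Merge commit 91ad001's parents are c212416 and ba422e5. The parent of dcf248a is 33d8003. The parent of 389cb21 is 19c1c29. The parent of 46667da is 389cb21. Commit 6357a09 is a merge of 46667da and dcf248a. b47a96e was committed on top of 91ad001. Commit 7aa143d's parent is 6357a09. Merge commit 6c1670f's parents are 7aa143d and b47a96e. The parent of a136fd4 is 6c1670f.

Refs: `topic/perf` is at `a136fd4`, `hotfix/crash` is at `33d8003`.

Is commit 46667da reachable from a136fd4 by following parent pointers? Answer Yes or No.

Yes

Ancestors of a136fd4 (commits reachable by following parents): {15ad397, 19c1c29, 23a3927, 33d8003, 389cb21, 46667da, 6357a09, 6c1670f, 7aa143d, 8622ea5, 91ad001, a136fd4, b47a96e, ba422e5, c212416, dcf248a}.
46667da is in that set, so it is an ancestor of a136fd4.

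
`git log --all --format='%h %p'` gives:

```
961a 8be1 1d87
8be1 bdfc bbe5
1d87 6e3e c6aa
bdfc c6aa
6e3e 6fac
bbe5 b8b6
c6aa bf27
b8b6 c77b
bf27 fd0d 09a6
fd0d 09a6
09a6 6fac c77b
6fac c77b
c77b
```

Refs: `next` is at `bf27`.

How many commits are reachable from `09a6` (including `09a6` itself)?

3

Walking parent pointers from 09a6: reachable set = {09a6, 6fac, c77b}.
That is 3 commits.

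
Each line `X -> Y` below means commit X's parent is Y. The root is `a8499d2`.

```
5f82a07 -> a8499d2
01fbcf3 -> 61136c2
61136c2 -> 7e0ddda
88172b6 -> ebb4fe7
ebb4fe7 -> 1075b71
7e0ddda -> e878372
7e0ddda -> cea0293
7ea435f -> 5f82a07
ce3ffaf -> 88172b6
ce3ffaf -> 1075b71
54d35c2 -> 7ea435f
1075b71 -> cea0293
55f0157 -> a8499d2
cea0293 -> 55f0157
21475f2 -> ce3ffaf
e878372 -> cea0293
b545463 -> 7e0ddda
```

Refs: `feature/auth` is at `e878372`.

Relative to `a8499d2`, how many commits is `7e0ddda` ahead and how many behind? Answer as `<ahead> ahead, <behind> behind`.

Reachable from 7e0ddda: {55f0157, 7e0ddda, a8499d2, cea0293, e878372}.
Reachable from a8499d2: {a8499d2}.
Only in 7e0ddda's history (ahead): {55f0157, 7e0ddda, cea0293, e878372} — 4.
Only in a8499d2's history (behind): {} — 0.

4 ahead, 0 behind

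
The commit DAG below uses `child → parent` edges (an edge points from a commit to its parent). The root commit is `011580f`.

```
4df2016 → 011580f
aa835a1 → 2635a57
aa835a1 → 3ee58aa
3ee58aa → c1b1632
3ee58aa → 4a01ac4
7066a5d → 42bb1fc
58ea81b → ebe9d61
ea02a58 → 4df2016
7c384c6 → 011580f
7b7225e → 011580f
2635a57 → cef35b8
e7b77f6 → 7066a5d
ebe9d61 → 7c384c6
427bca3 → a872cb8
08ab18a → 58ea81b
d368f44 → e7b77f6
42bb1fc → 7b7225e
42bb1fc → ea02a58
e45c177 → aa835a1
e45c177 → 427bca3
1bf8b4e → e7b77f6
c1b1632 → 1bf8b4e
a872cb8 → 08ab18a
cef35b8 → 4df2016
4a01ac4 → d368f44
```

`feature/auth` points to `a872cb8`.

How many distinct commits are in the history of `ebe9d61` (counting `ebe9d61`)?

3

Walking parent pointers from ebe9d61: reachable set = {011580f, 7c384c6, ebe9d61}.
That is 3 commits.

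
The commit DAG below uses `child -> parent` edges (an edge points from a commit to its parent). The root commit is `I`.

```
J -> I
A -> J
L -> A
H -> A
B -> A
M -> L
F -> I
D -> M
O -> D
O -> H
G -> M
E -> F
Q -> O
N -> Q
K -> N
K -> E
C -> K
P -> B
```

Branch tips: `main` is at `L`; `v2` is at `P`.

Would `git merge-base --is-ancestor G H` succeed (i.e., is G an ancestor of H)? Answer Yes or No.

Ancestors of H: {A, H, I, J}.
G is not in that set, so it is not an ancestor of H.

No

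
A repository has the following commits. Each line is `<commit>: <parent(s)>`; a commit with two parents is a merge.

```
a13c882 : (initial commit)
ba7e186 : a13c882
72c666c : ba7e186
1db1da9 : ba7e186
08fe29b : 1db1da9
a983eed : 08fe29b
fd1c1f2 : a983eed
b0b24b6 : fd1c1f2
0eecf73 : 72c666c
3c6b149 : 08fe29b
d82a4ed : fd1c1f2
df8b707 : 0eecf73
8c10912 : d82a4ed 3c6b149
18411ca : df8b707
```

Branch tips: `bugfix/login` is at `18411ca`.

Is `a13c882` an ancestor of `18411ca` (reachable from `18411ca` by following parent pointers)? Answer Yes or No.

Yes

Ancestors of 18411ca (commits reachable by following parents): {0eecf73, 18411ca, 72c666c, a13c882, ba7e186, df8b707}.
a13c882 is in that set, so it is an ancestor of 18411ca.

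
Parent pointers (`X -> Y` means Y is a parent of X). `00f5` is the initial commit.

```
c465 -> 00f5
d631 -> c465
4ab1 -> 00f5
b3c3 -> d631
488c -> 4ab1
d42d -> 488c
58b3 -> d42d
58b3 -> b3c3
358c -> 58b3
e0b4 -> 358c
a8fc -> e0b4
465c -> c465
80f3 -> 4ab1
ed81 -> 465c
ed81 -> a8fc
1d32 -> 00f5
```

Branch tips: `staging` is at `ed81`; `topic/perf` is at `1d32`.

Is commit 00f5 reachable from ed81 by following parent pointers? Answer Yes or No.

Yes

Ancestors of ed81 (commits reachable by following parents): {00f5, 358c, 465c, 488c, 4ab1, 58b3, a8fc, b3c3, c465, d42d, d631, e0b4, ed81}.
00f5 is in that set, so it is an ancestor of ed81.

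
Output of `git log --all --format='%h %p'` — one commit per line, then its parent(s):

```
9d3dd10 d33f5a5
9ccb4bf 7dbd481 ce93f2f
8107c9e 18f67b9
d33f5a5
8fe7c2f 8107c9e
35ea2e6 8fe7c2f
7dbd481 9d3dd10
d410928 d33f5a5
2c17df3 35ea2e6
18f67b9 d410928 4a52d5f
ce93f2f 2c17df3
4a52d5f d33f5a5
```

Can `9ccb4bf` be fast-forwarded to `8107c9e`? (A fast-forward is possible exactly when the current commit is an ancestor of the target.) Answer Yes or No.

No

A fast-forward from 9ccb4bf to 8107c9e is possible iff 9ccb4bf is an ancestor of 8107c9e.
Ancestors of 8107c9e: {18f67b9, 4a52d5f, 8107c9e, d33f5a5, d410928}.
9ccb4bf is not among them, so fast-forward is not possible.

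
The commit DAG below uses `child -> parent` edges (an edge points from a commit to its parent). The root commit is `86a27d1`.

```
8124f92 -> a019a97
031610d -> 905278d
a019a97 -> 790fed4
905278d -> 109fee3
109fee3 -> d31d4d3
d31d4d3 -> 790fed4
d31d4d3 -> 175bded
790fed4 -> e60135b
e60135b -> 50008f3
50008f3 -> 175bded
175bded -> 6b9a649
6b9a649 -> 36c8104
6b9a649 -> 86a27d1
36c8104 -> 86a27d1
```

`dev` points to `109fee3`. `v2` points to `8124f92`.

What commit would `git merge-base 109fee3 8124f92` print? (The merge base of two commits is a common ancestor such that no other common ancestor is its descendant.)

Ancestors of 109fee3: {109fee3, 175bded, 36c8104, 50008f3, 6b9a649, 790fed4, 86a27d1, d31d4d3, e60135b}.
Ancestors of 8124f92: {175bded, 36c8104, 50008f3, 6b9a649, 790fed4, 8124f92, 86a27d1, a019a97, e60135b}.
Common ancestors: {175bded, 36c8104, 50008f3, 6b9a649, 790fed4, 86a27d1, e60135b}.
Among these, 790fed4 is not an ancestor of any other common ancestor — it is the merge base.

790fed4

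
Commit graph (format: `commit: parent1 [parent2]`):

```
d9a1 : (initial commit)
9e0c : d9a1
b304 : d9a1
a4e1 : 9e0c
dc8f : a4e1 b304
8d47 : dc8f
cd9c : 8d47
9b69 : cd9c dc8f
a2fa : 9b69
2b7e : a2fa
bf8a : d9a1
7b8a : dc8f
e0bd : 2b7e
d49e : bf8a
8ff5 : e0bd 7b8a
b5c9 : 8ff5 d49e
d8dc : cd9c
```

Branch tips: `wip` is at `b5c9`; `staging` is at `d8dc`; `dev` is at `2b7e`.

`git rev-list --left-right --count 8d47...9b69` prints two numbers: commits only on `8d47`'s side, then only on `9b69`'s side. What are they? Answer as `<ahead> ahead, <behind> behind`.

Reachable from 8d47: {8d47, 9e0c, a4e1, b304, d9a1, dc8f}.
Reachable from 9b69: {8d47, 9b69, 9e0c, a4e1, b304, cd9c, d9a1, dc8f}.
Only in 8d47's history (ahead): {} — 0.
Only in 9b69's history (behind): {9b69, cd9c} — 2.

0 ahead, 2 behind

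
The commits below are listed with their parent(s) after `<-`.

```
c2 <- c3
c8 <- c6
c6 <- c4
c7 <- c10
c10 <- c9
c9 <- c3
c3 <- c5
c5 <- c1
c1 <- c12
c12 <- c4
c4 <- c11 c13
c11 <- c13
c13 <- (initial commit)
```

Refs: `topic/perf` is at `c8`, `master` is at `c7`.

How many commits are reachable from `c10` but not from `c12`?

Reachable from c10: {c1, c10, c11, c12, c13, c3, c4, c5, c9}.
Reachable from c12: {c11, c12, c13, c4}.
In c10's history but not c12's: {c1, c10, c3, c5, c9} — 5 commits.

5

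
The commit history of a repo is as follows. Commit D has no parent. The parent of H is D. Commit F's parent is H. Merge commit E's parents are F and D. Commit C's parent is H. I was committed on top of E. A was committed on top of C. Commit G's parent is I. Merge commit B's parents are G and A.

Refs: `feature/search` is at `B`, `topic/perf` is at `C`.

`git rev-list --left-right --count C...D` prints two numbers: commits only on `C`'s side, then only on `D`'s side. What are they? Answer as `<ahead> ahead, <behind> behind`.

Reachable from C: {C, D, H}.
Reachable from D: {D}.
Only in C's history (ahead): {C, H} — 2.
Only in D's history (behind): {} — 0.

2 ahead, 0 behind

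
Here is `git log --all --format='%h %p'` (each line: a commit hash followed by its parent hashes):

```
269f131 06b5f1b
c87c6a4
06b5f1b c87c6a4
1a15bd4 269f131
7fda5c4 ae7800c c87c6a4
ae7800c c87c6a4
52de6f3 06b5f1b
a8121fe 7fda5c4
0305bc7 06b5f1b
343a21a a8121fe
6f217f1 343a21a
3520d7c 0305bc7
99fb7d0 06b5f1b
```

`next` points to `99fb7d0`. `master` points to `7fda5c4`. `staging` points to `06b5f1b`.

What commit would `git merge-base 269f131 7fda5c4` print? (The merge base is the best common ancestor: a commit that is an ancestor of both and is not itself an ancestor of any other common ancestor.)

c87c6a4

Ancestors of 269f131: {06b5f1b, 269f131, c87c6a4}.
Ancestors of 7fda5c4: {7fda5c4, ae7800c, c87c6a4}.
Common ancestors: {c87c6a4}.
The only common ancestor is c87c6a4, so it is the merge base.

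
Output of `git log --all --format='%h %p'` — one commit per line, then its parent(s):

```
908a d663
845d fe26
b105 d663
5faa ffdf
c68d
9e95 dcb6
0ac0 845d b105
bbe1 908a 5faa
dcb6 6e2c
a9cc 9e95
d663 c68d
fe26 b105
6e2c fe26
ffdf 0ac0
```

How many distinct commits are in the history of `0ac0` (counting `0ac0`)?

Walking parent pointers from 0ac0: reachable set = {0ac0, 845d, b105, c68d, d663, fe26}.
That is 6 commits.

6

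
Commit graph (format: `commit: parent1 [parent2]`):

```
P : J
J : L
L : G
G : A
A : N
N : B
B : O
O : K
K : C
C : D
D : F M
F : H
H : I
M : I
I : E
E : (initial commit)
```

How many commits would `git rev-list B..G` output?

Reachable from G: {A, B, C, D, E, F, G, H, I, K, M, N, O}.
Reachable from B: {B, C, D, E, F, H, I, K, M, O}.
In G's history but not B's: {A, G, N} — 3 commits.

3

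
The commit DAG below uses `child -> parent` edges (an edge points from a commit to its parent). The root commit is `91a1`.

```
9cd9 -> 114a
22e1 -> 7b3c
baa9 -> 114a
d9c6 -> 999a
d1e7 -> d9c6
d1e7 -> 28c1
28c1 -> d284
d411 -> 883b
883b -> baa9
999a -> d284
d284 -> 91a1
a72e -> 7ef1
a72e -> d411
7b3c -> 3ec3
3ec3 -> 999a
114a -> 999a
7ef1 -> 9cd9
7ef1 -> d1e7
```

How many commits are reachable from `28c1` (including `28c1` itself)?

Walking parent pointers from 28c1: reachable set = {28c1, 91a1, d284}.
That is 3 commits.

3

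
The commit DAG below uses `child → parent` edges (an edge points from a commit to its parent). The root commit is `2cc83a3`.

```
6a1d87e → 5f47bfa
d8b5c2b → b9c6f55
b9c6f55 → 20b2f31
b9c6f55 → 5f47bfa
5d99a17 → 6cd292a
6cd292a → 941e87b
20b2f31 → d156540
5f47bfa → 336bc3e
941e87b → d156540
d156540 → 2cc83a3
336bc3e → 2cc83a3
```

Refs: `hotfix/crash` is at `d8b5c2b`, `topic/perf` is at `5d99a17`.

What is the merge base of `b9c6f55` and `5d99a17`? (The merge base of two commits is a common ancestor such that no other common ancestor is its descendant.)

d156540

Ancestors of b9c6f55: {20b2f31, 2cc83a3, 336bc3e, 5f47bfa, b9c6f55, d156540}.
Ancestors of 5d99a17: {2cc83a3, 5d99a17, 6cd292a, 941e87b, d156540}.
Common ancestors: {2cc83a3, d156540}.
Among these, d156540 is not an ancestor of any other common ancestor — it is the merge base.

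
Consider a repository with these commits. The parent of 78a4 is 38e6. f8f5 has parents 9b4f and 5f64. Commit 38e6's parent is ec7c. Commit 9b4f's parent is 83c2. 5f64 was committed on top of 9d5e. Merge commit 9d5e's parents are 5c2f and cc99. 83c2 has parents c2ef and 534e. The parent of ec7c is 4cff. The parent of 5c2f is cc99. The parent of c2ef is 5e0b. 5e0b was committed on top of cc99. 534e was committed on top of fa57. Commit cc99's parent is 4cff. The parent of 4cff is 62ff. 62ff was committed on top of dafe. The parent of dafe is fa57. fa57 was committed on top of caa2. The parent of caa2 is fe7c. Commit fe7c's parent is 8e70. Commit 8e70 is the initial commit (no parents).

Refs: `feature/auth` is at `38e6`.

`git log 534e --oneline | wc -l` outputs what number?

5

Walking parent pointers from 534e: reachable set = {534e, 8e70, caa2, fa57, fe7c}.
That is 5 commits.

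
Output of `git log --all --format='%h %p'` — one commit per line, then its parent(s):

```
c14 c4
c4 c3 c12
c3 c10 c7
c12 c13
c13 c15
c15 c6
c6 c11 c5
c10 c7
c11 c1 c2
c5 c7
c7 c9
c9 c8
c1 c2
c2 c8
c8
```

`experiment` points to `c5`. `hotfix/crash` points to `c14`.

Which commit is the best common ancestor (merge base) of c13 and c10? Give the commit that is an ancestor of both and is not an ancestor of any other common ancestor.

c7

Ancestors of c13: {c1, c11, c13, c15, c2, c5, c6, c7, c8, c9}.
Ancestors of c10: {c10, c7, c8, c9}.
Common ancestors: {c7, c8, c9}.
Among these, c7 is not an ancestor of any other common ancestor — it is the merge base.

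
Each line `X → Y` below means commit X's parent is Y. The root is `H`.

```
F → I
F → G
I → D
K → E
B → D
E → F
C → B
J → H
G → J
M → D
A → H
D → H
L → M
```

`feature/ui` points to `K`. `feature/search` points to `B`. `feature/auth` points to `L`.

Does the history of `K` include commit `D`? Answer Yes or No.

Ancestors of K (commits reachable by following parents): {D, E, F, G, H, I, J, K}.
D is in that set, so it is an ancestor of K.

Yes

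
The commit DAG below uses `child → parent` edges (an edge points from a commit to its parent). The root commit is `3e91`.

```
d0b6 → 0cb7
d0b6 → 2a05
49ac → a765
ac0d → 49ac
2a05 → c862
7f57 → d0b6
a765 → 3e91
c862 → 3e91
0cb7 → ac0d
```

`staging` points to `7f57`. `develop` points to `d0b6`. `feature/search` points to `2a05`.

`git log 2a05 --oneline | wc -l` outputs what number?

Walking parent pointers from 2a05: reachable set = {2a05, 3e91, c862}.
That is 3 commits.

3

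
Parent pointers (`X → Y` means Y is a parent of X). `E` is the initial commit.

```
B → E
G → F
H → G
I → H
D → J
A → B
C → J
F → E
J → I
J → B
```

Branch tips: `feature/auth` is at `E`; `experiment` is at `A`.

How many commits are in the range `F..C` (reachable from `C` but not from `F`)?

6

Reachable from C: {B, C, E, F, G, H, I, J}.
Reachable from F: {E, F}.
In C's history but not F's: {B, C, G, H, I, J} — 6 commits.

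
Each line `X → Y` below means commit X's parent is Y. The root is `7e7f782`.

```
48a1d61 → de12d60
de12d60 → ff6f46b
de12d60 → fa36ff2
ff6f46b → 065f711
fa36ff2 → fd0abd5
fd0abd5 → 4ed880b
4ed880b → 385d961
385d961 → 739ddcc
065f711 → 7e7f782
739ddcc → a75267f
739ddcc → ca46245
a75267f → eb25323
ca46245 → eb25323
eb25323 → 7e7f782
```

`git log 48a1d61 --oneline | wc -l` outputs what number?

13

Walking parent pointers from 48a1d61: reachable set = {065f711, 385d961, 48a1d61, 4ed880b, 739ddcc, 7e7f782, a75267f, ca46245, de12d60, eb25323, fa36ff2, fd0abd5, ff6f46b}.
That is 13 commits.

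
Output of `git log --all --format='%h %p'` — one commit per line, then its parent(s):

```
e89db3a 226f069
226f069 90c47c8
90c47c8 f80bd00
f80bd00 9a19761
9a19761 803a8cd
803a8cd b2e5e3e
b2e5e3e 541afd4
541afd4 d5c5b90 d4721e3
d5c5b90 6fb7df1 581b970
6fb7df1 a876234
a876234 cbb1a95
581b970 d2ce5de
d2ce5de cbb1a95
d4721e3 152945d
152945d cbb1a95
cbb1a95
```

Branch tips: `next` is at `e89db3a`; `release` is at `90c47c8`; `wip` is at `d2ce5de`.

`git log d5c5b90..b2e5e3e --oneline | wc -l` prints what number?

Reachable from b2e5e3e: {152945d, 541afd4, 581b970, 6fb7df1, a876234, b2e5e3e, cbb1a95, d2ce5de, d4721e3, d5c5b90}.
Reachable from d5c5b90: {581b970, 6fb7df1, a876234, cbb1a95, d2ce5de, d5c5b90}.
In b2e5e3e's history but not d5c5b90's: {152945d, 541afd4, b2e5e3e, d4721e3} — 4 commits.

4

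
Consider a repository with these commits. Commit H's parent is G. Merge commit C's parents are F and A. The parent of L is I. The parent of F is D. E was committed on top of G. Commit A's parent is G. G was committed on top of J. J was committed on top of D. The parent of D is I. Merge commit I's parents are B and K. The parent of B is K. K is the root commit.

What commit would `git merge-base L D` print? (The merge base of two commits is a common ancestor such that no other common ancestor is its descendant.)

I

Ancestors of L: {B, I, K, L}.
Ancestors of D: {B, D, I, K}.
Common ancestors: {B, I, K}.
Among these, I is not an ancestor of any other common ancestor — it is the merge base.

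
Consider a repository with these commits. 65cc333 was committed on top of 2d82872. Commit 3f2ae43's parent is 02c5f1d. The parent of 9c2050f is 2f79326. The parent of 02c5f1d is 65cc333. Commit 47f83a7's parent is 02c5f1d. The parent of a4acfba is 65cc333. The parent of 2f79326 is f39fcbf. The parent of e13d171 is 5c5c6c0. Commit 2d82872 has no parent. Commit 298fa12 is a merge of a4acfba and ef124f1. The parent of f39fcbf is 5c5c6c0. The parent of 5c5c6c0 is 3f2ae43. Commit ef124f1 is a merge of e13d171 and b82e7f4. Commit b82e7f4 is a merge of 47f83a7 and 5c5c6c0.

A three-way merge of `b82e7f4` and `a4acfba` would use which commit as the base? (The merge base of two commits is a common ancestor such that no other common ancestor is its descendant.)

Ancestors of b82e7f4: {02c5f1d, 2d82872, 3f2ae43, 47f83a7, 5c5c6c0, 65cc333, b82e7f4}.
Ancestors of a4acfba: {2d82872, 65cc333, a4acfba}.
Common ancestors: {2d82872, 65cc333}.
Among these, 65cc333 is not an ancestor of any other common ancestor — it is the merge base.

65cc333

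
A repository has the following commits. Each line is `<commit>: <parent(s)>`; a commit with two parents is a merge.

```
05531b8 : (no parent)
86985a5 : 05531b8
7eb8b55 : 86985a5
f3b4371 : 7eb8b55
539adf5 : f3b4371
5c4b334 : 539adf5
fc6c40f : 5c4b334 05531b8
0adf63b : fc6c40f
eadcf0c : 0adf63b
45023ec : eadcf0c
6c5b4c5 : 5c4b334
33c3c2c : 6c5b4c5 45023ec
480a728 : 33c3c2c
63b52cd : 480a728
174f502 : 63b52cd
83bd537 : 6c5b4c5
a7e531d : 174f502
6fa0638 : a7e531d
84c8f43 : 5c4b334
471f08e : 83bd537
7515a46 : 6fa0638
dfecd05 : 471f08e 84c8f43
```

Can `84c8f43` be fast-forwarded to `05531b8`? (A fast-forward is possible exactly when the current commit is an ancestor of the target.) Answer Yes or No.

No

A fast-forward from 84c8f43 to 05531b8 is possible iff 84c8f43 is an ancestor of 05531b8.
Ancestors of 05531b8: {05531b8}.
84c8f43 is not among them, so fast-forward is not possible.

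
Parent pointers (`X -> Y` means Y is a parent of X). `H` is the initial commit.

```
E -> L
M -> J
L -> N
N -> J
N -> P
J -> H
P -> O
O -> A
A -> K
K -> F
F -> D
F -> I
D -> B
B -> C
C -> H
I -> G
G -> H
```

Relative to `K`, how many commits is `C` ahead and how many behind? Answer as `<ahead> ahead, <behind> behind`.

Reachable from C: {C, H}.
Reachable from K: {B, C, D, F, G, H, I, K}.
Only in C's history (ahead): {} — 0.
Only in K's history (behind): {B, D, F, G, I, K} — 6.

0 ahead, 6 behind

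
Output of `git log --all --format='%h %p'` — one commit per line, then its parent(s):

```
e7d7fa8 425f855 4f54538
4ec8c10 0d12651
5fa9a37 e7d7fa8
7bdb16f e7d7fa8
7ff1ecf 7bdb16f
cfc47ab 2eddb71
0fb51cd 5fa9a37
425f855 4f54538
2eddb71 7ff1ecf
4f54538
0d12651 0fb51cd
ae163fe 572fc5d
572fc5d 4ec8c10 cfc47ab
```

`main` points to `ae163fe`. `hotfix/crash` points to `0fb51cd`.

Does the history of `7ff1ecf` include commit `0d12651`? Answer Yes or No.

No

Ancestors of 7ff1ecf: {425f855, 4f54538, 7bdb16f, 7ff1ecf, e7d7fa8}.
0d12651 is not in that set, so it is not an ancestor of 7ff1ecf.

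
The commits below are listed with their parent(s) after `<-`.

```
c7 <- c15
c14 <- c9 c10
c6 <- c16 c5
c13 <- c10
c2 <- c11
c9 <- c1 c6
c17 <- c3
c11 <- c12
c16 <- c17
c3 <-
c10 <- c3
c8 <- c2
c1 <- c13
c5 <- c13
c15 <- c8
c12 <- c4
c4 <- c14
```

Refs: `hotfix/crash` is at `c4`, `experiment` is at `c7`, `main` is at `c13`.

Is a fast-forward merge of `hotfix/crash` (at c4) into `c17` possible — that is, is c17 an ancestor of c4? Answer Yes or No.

A fast-forward from c17 to c4 is possible iff c17 is an ancestor of c4.
Ancestors of c4: {c1, c10, c13, c14, c16, c17, c3, c4, c5, c6, c9}.
c17 is among them, so fast-forward is possible.

Yes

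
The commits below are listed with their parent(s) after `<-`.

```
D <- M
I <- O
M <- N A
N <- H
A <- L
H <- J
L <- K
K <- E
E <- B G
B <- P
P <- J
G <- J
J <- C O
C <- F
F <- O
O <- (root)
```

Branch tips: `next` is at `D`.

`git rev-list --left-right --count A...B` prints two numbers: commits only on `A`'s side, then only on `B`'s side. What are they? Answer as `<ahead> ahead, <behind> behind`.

Reachable from A: {A, B, C, E, F, G, J, K, L, O, P}.
Reachable from B: {B, C, F, J, O, P}.
Only in A's history (ahead): {A, E, G, K, L} — 5.
Only in B's history (behind): {} — 0.

5 ahead, 0 behind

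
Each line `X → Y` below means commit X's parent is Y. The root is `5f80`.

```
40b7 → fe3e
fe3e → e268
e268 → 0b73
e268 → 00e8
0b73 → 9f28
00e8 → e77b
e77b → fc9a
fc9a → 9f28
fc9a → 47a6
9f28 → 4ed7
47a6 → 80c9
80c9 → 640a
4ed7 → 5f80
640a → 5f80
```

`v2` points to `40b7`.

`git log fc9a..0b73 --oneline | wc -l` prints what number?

1

Reachable from 0b73: {0b73, 4ed7, 5f80, 9f28}.
Reachable from fc9a: {47a6, 4ed7, 5f80, 640a, 80c9, 9f28, fc9a}.
In 0b73's history but not fc9a's: {0b73} — 1 commit.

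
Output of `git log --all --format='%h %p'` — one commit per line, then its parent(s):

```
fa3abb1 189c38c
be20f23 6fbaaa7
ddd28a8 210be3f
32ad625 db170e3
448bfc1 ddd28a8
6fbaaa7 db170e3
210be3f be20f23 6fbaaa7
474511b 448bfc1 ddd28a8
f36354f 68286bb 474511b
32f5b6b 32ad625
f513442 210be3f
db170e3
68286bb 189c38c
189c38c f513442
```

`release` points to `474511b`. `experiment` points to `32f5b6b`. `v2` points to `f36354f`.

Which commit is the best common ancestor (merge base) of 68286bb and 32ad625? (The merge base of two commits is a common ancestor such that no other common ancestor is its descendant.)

Ancestors of 68286bb: {189c38c, 210be3f, 68286bb, 6fbaaa7, be20f23, db170e3, f513442}.
Ancestors of 32ad625: {32ad625, db170e3}.
Common ancestors: {db170e3}.
The only common ancestor is db170e3, so it is the merge base.

db170e3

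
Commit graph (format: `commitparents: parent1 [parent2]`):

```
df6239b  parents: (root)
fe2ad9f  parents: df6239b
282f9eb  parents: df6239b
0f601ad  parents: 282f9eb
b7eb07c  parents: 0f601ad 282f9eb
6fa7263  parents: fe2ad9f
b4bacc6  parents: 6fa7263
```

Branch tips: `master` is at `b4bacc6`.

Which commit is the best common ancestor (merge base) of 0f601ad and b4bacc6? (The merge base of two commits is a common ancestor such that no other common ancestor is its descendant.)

Ancestors of 0f601ad: {0f601ad, 282f9eb, df6239b}.
Ancestors of b4bacc6: {6fa7263, b4bacc6, df6239b, fe2ad9f}.
Common ancestors: {df6239b}.
The only common ancestor is df6239b, so it is the merge base.

df6239b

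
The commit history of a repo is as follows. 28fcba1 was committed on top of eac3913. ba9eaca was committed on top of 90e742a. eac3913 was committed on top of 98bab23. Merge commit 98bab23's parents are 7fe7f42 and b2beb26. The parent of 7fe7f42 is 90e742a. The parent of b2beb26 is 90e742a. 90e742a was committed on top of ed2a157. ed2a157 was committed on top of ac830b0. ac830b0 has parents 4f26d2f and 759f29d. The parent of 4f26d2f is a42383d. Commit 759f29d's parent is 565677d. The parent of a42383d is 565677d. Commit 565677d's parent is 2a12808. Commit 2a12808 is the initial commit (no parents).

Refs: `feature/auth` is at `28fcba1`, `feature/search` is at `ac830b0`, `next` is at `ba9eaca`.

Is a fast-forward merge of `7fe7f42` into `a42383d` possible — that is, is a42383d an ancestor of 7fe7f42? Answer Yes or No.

A fast-forward from a42383d to 7fe7f42 is possible iff a42383d is an ancestor of 7fe7f42.
Ancestors of 7fe7f42: {2a12808, 4f26d2f, 565677d, 759f29d, 7fe7f42, 90e742a, a42383d, ac830b0, ed2a157}.
a42383d is among them, so fast-forward is possible.

Yes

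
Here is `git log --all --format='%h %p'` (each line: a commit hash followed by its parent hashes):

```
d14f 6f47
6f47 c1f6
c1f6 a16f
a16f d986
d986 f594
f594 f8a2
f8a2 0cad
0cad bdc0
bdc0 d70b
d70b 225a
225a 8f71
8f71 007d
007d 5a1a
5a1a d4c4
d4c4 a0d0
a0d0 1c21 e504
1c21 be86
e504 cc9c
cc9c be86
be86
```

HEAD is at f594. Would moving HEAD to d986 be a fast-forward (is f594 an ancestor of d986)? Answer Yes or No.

A fast-forward from f594 to d986 is possible iff f594 is an ancestor of d986.
Ancestors of d986: {007d, 0cad, 1c21, 225a, 5a1a, 8f71, a0d0, bdc0, be86, cc9c, d4c4, d70b, d986, e504, f594, f8a2}.
f594 is among them, so fast-forward is possible.

Yes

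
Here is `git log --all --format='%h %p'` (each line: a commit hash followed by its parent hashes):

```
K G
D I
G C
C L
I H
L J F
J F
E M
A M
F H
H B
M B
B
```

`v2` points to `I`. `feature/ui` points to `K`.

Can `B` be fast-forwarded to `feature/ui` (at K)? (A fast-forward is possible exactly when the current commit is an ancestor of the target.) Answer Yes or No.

A fast-forward from B to K is possible iff B is an ancestor of K.
Ancestors of K: {B, C, F, G, H, J, K, L}.
B is among them, so fast-forward is possible.

Yes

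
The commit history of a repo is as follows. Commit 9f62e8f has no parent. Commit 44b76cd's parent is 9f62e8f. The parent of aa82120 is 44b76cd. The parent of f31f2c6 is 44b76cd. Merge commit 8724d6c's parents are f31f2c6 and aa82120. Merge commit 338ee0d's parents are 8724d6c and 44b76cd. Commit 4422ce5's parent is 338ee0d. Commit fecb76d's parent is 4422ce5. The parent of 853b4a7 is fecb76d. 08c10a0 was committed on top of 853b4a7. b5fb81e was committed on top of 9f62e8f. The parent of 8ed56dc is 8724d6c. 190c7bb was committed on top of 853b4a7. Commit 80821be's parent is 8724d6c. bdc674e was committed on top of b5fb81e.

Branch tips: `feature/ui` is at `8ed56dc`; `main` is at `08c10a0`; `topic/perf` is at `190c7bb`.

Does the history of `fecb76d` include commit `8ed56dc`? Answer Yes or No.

Ancestors of fecb76d: {338ee0d, 4422ce5, 44b76cd, 8724d6c, 9f62e8f, aa82120, f31f2c6, fecb76d}.
8ed56dc is not in that set, so it is not an ancestor of fecb76d.

No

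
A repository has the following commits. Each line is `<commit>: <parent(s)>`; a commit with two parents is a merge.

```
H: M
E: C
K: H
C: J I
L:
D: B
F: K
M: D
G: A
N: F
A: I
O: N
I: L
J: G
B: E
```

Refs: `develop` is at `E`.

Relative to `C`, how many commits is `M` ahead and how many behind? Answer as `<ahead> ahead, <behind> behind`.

Reachable from M: {A, B, C, D, E, G, I, J, L, M}.
Reachable from C: {A, C, G, I, J, L}.
Only in M's history (ahead): {B, D, E, M} — 4.
Only in C's history (behind): {} — 0.

4 ahead, 0 behind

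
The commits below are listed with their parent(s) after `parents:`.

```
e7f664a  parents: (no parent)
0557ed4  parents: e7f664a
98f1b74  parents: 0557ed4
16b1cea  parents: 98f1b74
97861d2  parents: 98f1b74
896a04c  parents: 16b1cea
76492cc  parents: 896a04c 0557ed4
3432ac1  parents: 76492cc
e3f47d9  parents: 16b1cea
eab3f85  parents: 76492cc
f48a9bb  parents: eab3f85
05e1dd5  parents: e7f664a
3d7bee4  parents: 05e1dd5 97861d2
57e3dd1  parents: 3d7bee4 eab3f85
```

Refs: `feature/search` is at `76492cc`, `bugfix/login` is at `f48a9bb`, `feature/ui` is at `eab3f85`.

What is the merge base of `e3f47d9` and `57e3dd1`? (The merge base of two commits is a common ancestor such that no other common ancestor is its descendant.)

16b1cea

Ancestors of e3f47d9: {0557ed4, 16b1cea, 98f1b74, e3f47d9, e7f664a}.
Ancestors of 57e3dd1: {0557ed4, 05e1dd5, 16b1cea, 3d7bee4, 57e3dd1, 76492cc, 896a04c, 97861d2, 98f1b74, e7f664a, eab3f85}.
Common ancestors: {0557ed4, 16b1cea, 98f1b74, e7f664a}.
Among these, 16b1cea is not an ancestor of any other common ancestor — it is the merge base.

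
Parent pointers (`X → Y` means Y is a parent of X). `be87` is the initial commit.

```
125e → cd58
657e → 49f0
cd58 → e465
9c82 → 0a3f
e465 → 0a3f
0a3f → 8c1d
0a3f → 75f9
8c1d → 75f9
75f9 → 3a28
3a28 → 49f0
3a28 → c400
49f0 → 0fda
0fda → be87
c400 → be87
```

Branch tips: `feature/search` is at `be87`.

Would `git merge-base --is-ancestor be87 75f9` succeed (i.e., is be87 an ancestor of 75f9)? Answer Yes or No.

Ancestors of 75f9 (commits reachable by following parents): {0fda, 3a28, 49f0, 75f9, be87, c400}.
be87 is in that set, so it is an ancestor of 75f9.

Yes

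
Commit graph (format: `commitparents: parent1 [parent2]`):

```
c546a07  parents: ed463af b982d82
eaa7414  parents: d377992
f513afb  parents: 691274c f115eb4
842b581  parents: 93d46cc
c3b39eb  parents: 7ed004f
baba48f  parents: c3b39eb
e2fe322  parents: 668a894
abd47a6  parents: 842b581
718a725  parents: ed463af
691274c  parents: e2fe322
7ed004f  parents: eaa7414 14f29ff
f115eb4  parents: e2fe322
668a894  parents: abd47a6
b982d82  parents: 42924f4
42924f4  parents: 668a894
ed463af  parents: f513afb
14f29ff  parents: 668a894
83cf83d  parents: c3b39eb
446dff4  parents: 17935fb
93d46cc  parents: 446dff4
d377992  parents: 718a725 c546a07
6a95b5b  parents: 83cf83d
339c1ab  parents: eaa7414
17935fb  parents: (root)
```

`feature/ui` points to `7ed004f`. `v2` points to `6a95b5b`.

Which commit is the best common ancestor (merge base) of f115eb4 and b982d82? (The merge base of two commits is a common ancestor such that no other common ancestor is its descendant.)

668a894

Ancestors of f115eb4: {17935fb, 446dff4, 668a894, 842b581, 93d46cc, abd47a6, e2fe322, f115eb4}.
Ancestors of b982d82: {17935fb, 42924f4, 446dff4, 668a894, 842b581, 93d46cc, abd47a6, b982d82}.
Common ancestors: {17935fb, 446dff4, 668a894, 842b581, 93d46cc, abd47a6}.
Among these, 668a894 is not an ancestor of any other common ancestor — it is the merge base.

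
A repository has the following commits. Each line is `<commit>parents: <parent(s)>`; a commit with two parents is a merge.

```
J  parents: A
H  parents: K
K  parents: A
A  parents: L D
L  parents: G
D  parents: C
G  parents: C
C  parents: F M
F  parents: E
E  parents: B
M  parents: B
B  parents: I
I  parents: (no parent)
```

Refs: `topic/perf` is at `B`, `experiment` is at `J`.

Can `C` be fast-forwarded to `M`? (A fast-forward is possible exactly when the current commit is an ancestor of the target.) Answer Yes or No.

A fast-forward from C to M is possible iff C is an ancestor of M.
Ancestors of M: {B, I, M}.
C is not among them, so fast-forward is not possible.

No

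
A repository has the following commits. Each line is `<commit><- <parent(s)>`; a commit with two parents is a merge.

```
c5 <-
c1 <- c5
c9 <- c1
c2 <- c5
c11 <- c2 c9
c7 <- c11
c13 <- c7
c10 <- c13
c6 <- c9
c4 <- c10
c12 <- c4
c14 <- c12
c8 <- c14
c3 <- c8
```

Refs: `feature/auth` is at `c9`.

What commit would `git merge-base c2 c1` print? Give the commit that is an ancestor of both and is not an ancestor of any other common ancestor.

Ancestors of c2: {c2, c5}.
Ancestors of c1: {c1, c5}.
Common ancestors: {c5}.
The only common ancestor is c5, so it is the merge base.

c5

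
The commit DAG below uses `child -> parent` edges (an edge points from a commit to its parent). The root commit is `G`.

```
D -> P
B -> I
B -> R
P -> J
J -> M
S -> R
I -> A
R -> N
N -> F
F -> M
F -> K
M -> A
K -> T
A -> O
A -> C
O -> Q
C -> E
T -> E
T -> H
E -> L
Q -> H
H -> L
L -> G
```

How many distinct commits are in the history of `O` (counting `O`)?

5

Walking parent pointers from O: reachable set = {G, H, L, O, Q}.
That is 5 commits.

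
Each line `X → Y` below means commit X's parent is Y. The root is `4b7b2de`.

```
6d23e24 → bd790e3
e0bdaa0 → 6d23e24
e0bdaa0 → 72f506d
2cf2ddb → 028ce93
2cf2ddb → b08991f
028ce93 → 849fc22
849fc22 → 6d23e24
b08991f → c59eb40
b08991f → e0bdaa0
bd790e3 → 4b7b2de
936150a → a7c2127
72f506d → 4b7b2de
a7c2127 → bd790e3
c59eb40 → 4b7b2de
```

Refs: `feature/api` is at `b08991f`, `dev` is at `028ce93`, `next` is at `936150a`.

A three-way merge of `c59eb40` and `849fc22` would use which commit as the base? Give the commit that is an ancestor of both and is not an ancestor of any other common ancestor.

4b7b2de

Ancestors of c59eb40: {4b7b2de, c59eb40}.
Ancestors of 849fc22: {4b7b2de, 6d23e24, 849fc22, bd790e3}.
Common ancestors: {4b7b2de}.
The only common ancestor is 4b7b2de, so it is the merge base.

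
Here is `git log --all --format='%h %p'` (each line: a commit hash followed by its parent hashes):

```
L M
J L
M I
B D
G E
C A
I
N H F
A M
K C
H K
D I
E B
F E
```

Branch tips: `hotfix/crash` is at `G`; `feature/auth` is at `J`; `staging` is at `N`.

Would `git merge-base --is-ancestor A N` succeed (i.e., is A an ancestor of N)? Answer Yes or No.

Ancestors of N (commits reachable by following parents): {A, B, C, D, E, F, H, I, K, M, N}.
A is in that set, so it is an ancestor of N.

Yes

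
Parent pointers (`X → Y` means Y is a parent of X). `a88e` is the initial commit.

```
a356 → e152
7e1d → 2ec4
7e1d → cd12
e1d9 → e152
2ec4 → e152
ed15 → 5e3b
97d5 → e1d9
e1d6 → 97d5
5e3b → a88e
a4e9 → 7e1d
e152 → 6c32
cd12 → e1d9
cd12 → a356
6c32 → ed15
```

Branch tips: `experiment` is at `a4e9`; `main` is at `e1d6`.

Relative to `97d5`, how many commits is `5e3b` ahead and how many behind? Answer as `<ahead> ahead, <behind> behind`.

0 ahead, 5 behind

Reachable from 5e3b: {5e3b, a88e}.
Reachable from 97d5: {5e3b, 6c32, 97d5, a88e, e152, e1d9, ed15}.
Only in 5e3b's history (ahead): {} — 0.
Only in 97d5's history (behind): {6c32, 97d5, e152, e1d9, ed15} — 5.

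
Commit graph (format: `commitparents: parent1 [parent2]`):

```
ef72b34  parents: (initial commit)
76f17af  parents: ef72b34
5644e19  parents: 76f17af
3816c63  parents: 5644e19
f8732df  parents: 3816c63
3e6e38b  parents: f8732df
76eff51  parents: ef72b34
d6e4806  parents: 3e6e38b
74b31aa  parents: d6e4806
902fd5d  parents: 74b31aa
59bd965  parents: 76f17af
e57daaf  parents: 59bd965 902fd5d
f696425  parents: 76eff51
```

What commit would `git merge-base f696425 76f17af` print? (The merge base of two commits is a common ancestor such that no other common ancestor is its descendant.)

Ancestors of f696425: {76eff51, ef72b34, f696425}.
Ancestors of 76f17af: {76f17af, ef72b34}.
Common ancestors: {ef72b34}.
The only common ancestor is ef72b34, so it is the merge base.

ef72b34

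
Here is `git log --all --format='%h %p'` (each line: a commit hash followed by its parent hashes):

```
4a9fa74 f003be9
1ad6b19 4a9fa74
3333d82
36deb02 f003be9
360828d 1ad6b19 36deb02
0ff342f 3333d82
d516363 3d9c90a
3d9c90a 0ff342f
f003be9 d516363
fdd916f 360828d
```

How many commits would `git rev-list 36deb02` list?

6

Walking parent pointers from 36deb02: reachable set = {0ff342f, 3333d82, 36deb02, 3d9c90a, d516363, f003be9}.
That is 6 commits.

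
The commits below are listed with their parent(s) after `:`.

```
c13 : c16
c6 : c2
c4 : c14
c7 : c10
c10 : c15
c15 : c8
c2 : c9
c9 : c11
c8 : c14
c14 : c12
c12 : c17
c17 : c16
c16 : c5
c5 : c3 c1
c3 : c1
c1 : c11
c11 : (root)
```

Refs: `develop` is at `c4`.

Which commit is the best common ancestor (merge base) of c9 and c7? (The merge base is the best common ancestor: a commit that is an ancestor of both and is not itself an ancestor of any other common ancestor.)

c11

Ancestors of c9: {c11, c9}.
Ancestors of c7: {c1, c10, c11, c12, c14, c15, c16, c17, c3, c5, c7, c8}.
Common ancestors: {c11}.
The only common ancestor is c11, so it is the merge base.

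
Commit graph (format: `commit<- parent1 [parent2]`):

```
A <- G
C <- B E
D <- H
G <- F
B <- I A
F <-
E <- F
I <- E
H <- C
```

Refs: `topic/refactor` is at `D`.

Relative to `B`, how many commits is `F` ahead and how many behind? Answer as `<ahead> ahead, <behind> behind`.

0 ahead, 5 behind

Reachable from F: {F}.
Reachable from B: {A, B, E, F, G, I}.
Only in F's history (ahead): {} — 0.
Only in B's history (behind): {A, B, E, G, I} — 5.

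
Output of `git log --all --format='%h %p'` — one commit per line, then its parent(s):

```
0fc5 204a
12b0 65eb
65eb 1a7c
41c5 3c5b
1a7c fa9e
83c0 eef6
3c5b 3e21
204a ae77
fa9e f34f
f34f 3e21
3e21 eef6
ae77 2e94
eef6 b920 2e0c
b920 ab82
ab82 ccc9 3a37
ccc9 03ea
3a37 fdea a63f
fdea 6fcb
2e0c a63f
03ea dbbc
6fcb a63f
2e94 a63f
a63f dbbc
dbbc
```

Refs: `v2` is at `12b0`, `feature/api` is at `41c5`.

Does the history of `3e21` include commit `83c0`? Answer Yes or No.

No

Ancestors of 3e21: {03ea, 2e0c, 3a37, 3e21, 6fcb, a63f, ab82, b920, ccc9, dbbc, eef6, fdea}.
83c0 is not in that set, so it is not an ancestor of 3e21.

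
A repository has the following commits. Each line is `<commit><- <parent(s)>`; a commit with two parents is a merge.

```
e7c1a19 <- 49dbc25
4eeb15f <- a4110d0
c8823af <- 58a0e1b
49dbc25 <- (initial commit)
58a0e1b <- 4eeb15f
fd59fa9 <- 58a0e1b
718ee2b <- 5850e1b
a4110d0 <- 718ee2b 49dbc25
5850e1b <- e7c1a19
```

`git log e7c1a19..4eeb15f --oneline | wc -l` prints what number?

4

Reachable from 4eeb15f: {49dbc25, 4eeb15f, 5850e1b, 718ee2b, a4110d0, e7c1a19}.
Reachable from e7c1a19: {49dbc25, e7c1a19}.
In 4eeb15f's history but not e7c1a19's: {4eeb15f, 5850e1b, 718ee2b, a4110d0} — 4 commits.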